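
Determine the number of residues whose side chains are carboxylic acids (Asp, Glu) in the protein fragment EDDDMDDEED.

Matching residues: E1, D2, D3, D4, D6, D7, E8, E9, D10.

9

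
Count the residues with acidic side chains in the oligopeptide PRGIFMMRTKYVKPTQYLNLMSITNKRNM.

Only D (aspartate) and E (glutamate) carry a side-chain carboxylic acid.
None of the 29 residues belong to this group.

0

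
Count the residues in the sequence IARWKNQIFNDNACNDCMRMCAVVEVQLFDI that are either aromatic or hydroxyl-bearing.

3

Aromatic: F, W, Y. Hydroxyl-bearing: S, T, Y.
Aromatic residues here: W4, F9, F29 (3).
Hydroxyl-bearing residues here: none (0).
(Y belongs to both groups, but none appear in this sequence.) Total = 3 + 0 = 3.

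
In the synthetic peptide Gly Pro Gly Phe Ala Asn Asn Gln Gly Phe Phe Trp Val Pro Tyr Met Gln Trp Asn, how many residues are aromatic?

Phenylalanine (F), tryptophan (W), and tyrosine (Y) have aromatic ring side chains.
Matching residues: Phe4, Phe10, Phe11, Trp12, Tyr15, Trp18.

6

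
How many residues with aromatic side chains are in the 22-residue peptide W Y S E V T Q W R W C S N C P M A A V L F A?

The aromatic amino acids are Phe (F, benzyl), Trp (W, indole), and Tyr (Y, phenol).
Matching residues: W1, Y2, W8, W10, F21.

5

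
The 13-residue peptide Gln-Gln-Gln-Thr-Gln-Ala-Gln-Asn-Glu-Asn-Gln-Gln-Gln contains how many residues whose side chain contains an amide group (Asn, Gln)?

10

Matching residues: Gln1, Gln2, Gln3, Gln5, Gln7, Asn8, Asn10, Gln11, Gln12, Gln13.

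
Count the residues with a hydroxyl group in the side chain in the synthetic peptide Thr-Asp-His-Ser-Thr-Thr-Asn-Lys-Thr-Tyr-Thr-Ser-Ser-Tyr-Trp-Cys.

S, T, and Y are the three residues with a side-chain hydroxyl.
Matching residues: Thr1, Ser4, Thr5, Thr6, Thr9, Tyr10, Thr11, Ser12, Ser13, Tyr14.

10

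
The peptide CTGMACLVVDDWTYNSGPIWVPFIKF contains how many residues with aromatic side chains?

Phenylalanine (F), tryptophan (W), and tyrosine (Y) have aromatic ring side chains.
Matching residues: W12, Y14, W20, F23, F26.

5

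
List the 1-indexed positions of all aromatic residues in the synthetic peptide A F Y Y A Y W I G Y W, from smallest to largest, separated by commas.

Phenylalanine (F), tryptophan (W), and tyrosine (Y) have aromatic ring side chains.
Matching residues: F2, Y3, Y4, Y6, W7, Y10, W11.

2, 3, 4, 6, 7, 10, 11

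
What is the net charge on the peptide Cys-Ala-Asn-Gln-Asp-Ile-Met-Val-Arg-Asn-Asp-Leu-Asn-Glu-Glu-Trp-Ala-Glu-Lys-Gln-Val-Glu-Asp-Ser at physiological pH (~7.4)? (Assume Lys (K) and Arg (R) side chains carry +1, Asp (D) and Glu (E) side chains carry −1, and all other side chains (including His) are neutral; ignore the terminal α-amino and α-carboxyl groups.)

Positive (K, R): Arg9, Lys19 → +2.
Negative (D, E): Asp5, Asp11, Glu14, Glu15, Glu18, Glu22, Asp23 → −7.
Net charge = (+2) + (−7) = −5.

-5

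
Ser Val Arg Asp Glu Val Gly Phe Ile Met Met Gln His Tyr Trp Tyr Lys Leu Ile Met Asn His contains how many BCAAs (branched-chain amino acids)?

V, L, and I make up the branched-chain aliphatic group.
Matching residues: Val2, Val6, Ile9, Leu18, Ile19.

5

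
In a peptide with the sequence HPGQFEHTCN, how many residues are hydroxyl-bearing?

Serine (S), threonine (T), and tyrosine (Y) each carry a hydroxyl group on the side chain.
Matching residues: T8.

1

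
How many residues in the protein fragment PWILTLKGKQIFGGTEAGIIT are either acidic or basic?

Acidic: D, E. Basic: H, K, R.
Acidic residues here: E16 (1).
Basic residues here: K7, K9 (2).
The two groups share no amino acid, so total = 1 + 2 = 3.

3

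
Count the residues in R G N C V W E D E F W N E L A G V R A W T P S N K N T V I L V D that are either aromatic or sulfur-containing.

Aromatic: F, W, Y. Sulfur-containing: C, M.
Aromatic residues here: W6, F10, W11, W20 (4).
Sulfur-containing residues here: C4 (1).
The two groups share no amino acid, so total = 4 + 1 = 5.

5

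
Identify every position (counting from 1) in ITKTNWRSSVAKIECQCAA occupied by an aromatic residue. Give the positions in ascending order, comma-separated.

6

Matching residues: W6.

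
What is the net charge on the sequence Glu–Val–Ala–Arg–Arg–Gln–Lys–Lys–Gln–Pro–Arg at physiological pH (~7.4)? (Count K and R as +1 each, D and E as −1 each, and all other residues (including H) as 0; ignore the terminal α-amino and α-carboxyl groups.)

+4

Positive (K, R): Arg4, Arg5, Lys7, Lys8, Arg11 → +5.
Negative (D, E): Glu1 → −1.
Net charge = (+5) + (−1) = +4.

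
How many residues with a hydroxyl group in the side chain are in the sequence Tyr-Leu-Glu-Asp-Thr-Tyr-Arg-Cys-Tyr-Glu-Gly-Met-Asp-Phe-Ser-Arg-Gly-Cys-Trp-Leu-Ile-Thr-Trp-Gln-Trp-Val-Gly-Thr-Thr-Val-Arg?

8

S, T, and Y are the three residues with a side-chain hydroxyl.
Matching residues: Tyr1, Thr5, Tyr6, Tyr9, Ser15, Thr22, Thr28, Thr29.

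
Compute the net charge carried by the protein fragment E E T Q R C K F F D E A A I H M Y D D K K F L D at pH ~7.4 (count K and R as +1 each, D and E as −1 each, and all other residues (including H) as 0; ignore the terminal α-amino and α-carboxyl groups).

-3

Positive (K, R): R5, K7, K20, K21 → +4.
Negative (D, E): E1, E2, D10, E11, D18, D19, D24 → −7.
Net charge = (+4) + (−7) = −3.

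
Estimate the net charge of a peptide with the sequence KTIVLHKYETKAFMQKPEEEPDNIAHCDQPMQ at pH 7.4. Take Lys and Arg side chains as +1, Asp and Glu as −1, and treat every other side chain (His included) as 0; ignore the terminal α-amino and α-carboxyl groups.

-2

Positive (K, R): K1, K7, K11, K16 → +4.
Negative (D, E): E9, E18, E19, E20, D22, D28 → −6.
Net charge = (+4) + (−6) = −2.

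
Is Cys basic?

No

Lysine (K), arginine (R), and histidine (H) have basic, nitrogen-containing side chains.
Cysteine is not in this group.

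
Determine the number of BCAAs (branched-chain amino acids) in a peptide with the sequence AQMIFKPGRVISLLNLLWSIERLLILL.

Valine (V), leucine (L), and isoleucine (I) are the branched-chain amino acids.
Matching residues: I4, V10, I11, L13, L14, L16, L17, I20, L23, L24, I25, L26, L27.

13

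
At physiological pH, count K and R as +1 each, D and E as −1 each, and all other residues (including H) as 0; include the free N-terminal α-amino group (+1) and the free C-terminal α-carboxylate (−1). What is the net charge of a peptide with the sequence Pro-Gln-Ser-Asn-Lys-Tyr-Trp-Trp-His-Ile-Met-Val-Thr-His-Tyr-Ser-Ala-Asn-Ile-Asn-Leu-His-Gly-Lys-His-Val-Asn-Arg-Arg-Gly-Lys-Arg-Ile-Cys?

Positive (K, R): Lys5, Lys24, Arg28, Arg29, Lys31, Arg32 → +6.
Negative (D, E): none → −0.
The N-terminus (+1) and C-terminus (−1) cancel.
Net charge = (+6) + (−0) = +6.

+6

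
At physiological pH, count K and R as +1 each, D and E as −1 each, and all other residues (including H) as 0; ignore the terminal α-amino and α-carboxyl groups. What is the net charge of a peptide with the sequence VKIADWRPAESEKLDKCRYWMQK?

+2

Positive (K, R): K2, R7, K13, K16, R18, K23 → +6.
Negative (D, E): D5, E10, E12, D15 → −4.
Net charge = (+6) + (−4) = +2.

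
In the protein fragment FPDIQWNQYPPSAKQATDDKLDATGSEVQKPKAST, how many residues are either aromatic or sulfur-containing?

3

Aromatic: F, W, Y. Sulfur-containing: C, M.
Aromatic residues here: F1, W6, Y9 (3).
Sulfur-containing residues here: none (0).
The two groups share no amino acid, so total = 3 + 0 = 3.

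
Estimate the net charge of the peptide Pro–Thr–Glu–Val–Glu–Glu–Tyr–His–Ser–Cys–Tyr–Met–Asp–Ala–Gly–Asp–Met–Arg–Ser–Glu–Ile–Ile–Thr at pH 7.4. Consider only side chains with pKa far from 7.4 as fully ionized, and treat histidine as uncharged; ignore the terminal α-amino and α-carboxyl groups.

At pH ~7.4 the Lys and Arg side chains are protonated (+1), the Asp and Glu side chains are deprotonated (−1), and with His taken as neutral all other side chains carry no charge.
Positive (K, R): Arg18 → +1.
Negative (D, E): Glu3, Glu5, Glu6, Asp13, Asp16, Glu20 → −6.
Net charge = (+1) + (−6) = −5.

-5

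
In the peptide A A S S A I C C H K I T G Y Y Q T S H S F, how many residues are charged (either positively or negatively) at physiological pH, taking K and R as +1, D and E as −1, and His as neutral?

1

Charged side chains at pH ~7.4: K, R (positive); D, E (negative).
Matching residues: K10.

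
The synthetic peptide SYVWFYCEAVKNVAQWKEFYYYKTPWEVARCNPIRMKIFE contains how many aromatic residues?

11

Phenylalanine (F), tryptophan (W), and tyrosine (Y) have aromatic ring side chains.
Matching residues: Y2, W4, F5, Y6, W16, F19, Y20, Y21, Y22, W26, F39.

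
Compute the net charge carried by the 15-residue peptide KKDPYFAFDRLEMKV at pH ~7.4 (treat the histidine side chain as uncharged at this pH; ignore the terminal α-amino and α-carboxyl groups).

+1

The side chains ionized at physiological pH are Lys/Arg (+1) and Asp/Glu (−1); with His treated as neutral, nothing else contributes.
Positive (K, R): K1, K2, R10, K14 → +4.
Negative (D, E): D3, D9, E12 → −3.
Net charge = (+4) + (−3) = +1.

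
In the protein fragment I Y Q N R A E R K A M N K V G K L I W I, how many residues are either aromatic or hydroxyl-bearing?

Aromatic: F, W, Y. Hydroxyl-bearing: S, T, Y.
Aromatic residues here: Y2, W19 (2).
Hydroxyl-bearing residues here: Y2 (1).
Y is in both groups, so the 1 Y residue must not be double-counted.
Total = 2 + 1 − 1 = 2.

2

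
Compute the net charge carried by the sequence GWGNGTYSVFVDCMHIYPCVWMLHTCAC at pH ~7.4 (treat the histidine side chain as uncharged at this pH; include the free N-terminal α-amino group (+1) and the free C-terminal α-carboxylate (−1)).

-1

At pH ~7.4 the Lys and Arg side chains are protonated (+1), the Asp and Glu side chains are deprotonated (−1), and with His taken as neutral all other side chains carry no charge.
Positive (K, R): none → +0.
Negative (D, E): D12 → −1.
The N-terminus (+1) and C-terminus (−1) cancel.
Net charge = (+0) + (−1) = −1.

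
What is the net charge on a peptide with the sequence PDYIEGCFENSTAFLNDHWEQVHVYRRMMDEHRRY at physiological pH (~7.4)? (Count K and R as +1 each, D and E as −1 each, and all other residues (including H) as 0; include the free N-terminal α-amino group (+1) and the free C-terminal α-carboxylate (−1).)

-3

Positive (K, R): R26, R27, R33, R34 → +4.
Negative (D, E): D2, E5, E9, D17, E20, D30, E31 → −7.
The N-terminus (+1) and C-terminus (−1) cancel.
Net charge = (+4) + (−7) = −3.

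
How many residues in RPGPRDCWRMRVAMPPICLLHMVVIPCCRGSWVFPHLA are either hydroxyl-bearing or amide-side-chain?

1

Hydroxyl-bearing: S, T, Y. Amide-side-chain: N, Q.
Hydroxyl-bearing residues here: S31 (1).
Amide-side-chain residues here: none (0).
The two groups share no amino acid, so total = 1 + 0 = 1.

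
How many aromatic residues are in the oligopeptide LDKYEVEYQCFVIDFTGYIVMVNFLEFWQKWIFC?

Phenylalanine (F), tryptophan (W), and tyrosine (Y) have aromatic ring side chains.
Matching residues: Y4, Y8, F11, F15, Y18, F24, F27, W28, W31, F33.

10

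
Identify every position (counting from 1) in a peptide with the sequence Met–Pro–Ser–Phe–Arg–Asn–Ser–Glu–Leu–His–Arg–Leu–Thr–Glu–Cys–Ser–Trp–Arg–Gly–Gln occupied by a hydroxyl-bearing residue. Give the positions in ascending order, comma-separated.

3, 7, 13, 16

Serine (S), threonine (T), and tyrosine (Y) each carry a hydroxyl group on the side chain.
Matching residues: Ser3, Ser7, Thr13, Ser16.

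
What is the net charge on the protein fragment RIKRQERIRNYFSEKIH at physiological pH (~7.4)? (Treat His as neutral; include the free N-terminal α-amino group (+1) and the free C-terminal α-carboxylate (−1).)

At pH ~7.4 the Lys and Arg side chains are protonated (+1), the Asp and Glu side chains are deprotonated (−1), and with His taken as neutral all other side chains carry no charge.
Positive (K, R): R1, K3, R4, R7, R9, K15 → +6.
Negative (D, E): E6, E14 → −2.
The N-terminus (+1) and C-terminus (−1) cancel.
Net charge = (+6) + (−2) = +4.

+4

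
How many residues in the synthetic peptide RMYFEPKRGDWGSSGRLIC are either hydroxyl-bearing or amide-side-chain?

3

Hydroxyl-bearing: S, T, Y. Amide-side-chain: N, Q.
Hydroxyl-bearing residues here: Y3, S13, S14 (3).
Amide-side-chain residues here: none (0).
The two groups share no amino acid, so total = 3 + 0 = 3.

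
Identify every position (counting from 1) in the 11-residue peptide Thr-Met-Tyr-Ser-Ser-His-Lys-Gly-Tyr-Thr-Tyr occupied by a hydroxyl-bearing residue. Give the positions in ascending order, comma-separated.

1, 3, 4, 5, 9, 10, 11

S, T, and Y are the three residues with a side-chain hydroxyl.
Matching residues: Thr1, Tyr3, Ser4, Ser5, Tyr9, Thr10, Tyr11.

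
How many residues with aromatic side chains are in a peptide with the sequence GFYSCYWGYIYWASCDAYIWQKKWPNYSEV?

Phenylalanine (F), tryptophan (W), and tyrosine (Y) have aromatic ring side chains.
Matching residues: F2, Y3, Y6, W7, Y9, Y11, W12, Y18, W20, W24, Y27.

11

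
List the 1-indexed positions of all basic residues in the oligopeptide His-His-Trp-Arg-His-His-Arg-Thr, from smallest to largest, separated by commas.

1, 2, 4, 5, 6, 7

K, R, and H are the three residues with basic side chains (ε-amine, guanidinium, and imidazole respectively).
Matching residues: His1, His2, Arg4, His5, His6, Arg7.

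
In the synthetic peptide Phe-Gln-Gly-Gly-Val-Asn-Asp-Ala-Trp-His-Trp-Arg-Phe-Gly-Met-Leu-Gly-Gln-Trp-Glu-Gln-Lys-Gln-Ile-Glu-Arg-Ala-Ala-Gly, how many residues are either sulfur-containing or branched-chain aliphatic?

Sulfur-containing: C, M. Branched-chain aliphatic: I, L, V.
Sulfur-containing residues here: Met15 (1).
Branched-chain aliphatic residues here: Val5, Leu16, Ile24 (3).
The two groups share no amino acid, so total = 1 + 3 = 4.

4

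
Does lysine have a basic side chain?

Yes

The basic amino acids are Lys (K), Arg (R), and His (H).
Lysine is in this group.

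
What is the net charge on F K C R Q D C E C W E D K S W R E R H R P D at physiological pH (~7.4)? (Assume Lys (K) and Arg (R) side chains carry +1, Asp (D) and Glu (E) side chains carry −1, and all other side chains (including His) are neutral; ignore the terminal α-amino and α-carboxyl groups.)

Positive (K, R): K2, R4, K13, R16, R18, R20 → +6.
Negative (D, E): D6, E8, E11, D12, E17, D22 → −6.
Net charge = (+6) + (−6) = 0.

0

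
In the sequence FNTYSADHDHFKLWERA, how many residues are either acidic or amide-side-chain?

Acidic: D, E. Amide-side-chain: N, Q.
Acidic residues here: D7, D9, E15 (3).
Amide-side-chain residues here: N2 (1).
The two groups share no amino acid, so total = 3 + 1 = 4.

4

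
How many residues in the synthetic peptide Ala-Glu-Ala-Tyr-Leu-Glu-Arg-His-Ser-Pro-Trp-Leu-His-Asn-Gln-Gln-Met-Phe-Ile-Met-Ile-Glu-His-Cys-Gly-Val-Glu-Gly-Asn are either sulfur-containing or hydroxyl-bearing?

Sulfur-containing: C, M. Hydroxyl-bearing: S, T, Y.
Sulfur-containing residues here: Met17, Met20, Cys24 (3).
Hydroxyl-bearing residues here: Tyr4, Ser9 (2).
The two groups share no amino acid, so total = 3 + 2 = 5.

5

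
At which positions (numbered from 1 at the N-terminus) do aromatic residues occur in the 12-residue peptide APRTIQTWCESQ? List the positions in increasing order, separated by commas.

8

The aromatic amino acids are Phe (F, benzyl), Trp (W, indole), and Tyr (Y, phenol).
Matching residues: W8.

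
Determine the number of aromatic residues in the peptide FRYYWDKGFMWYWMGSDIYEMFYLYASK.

12

The aromatic amino acids are Phe (F, benzyl), Trp (W, indole), and Tyr (Y, phenol).
Matching residues: F1, Y3, Y4, W5, F9, W11, Y12, W13, Y19, F22, Y23, Y25.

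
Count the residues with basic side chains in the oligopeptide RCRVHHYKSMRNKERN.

8

The basic amino acids are Lys (K), Arg (R), and His (H).
Matching residues: R1, R3, H5, H6, K8, R11, K13, R15.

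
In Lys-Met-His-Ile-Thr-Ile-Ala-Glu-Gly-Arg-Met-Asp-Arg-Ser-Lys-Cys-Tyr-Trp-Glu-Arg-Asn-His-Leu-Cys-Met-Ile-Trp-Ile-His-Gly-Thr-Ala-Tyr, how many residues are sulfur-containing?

Cysteine (C, thiol) and methionine (M, thioether) are the two sulfur-containing amino acids.
Matching residues: Met2, Met11, Cys16, Cys24, Met25.

5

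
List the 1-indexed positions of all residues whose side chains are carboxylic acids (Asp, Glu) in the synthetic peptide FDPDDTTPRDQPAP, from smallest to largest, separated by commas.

2, 4, 5, 10

Matching residues: D2, D4, D5, D10.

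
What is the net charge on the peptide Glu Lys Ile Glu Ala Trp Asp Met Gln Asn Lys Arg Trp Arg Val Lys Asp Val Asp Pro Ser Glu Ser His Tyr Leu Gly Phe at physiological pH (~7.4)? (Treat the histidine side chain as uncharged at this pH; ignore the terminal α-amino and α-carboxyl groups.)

The side chains ionized at physiological pH are Lys/Arg (+1) and Asp/Glu (−1); with His treated as neutral, nothing else contributes.
Positive (K, R): Lys2, Lys11, Arg12, Arg14, Lys16 → +5.
Negative (D, E): Glu1, Glu4, Asp7, Asp17, Asp19, Glu22 → −6.
Net charge = (+5) + (−6) = −1.

-1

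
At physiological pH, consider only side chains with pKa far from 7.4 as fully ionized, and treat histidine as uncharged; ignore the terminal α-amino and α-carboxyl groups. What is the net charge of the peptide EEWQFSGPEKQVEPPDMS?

The side chains ionized at physiological pH are Lys/Arg (+1) and Asp/Glu (−1); with His treated as neutral, nothing else contributes.
Positive (K, R): K10 → +1.
Negative (D, E): E1, E2, E9, E13, D16 → −5.
Net charge = (+1) + (−5) = −4.

-4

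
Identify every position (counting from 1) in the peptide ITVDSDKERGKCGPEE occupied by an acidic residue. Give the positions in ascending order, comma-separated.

Matching residues: D4, D6, E8, E15, E16.

4, 6, 8, 15, 16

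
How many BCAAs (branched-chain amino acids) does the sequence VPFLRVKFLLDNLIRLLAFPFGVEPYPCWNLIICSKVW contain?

The BCAAs are Val, Leu, and Ile — aliphatic side chains with a branch point.
Matching residues: V1, L4, V6, L9, L10, L13, I14, L16, L17, V23, L31, I32, I33, V37.

14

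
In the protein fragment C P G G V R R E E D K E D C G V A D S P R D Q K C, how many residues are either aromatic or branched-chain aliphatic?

Aromatic: F, W, Y. Branched-chain aliphatic: I, L, V.
Aromatic residues here: none (0).
Branched-chain aliphatic residues here: V5, V16 (2).
The two groups share no amino acid, so total = 0 + 2 = 2.

2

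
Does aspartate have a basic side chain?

No

The basic amino acids are Lys (K), Arg (R), and His (H).
Aspartate is not in this group.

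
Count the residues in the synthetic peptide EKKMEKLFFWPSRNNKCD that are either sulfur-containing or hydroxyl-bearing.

Sulfur-containing: C, M. Hydroxyl-bearing: S, T, Y.
Sulfur-containing residues here: M4, C17 (2).
Hydroxyl-bearing residues here: S12 (1).
The two groups share no amino acid, so total = 2 + 1 = 3.

3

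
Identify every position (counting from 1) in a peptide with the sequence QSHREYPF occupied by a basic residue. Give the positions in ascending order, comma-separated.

The basic amino acids are Lys (K), Arg (R), and His (H).
Matching residues: H3, R4.

3, 4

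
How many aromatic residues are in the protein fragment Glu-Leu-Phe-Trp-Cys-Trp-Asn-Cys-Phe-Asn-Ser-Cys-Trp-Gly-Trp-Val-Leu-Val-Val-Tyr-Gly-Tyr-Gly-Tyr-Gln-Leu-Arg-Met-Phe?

10

Phenylalanine (F), tryptophan (W), and tyrosine (Y) have aromatic ring side chains.
Matching residues: Phe3, Trp4, Trp6, Phe9, Trp13, Trp15, Tyr20, Tyr22, Tyr24, Phe29.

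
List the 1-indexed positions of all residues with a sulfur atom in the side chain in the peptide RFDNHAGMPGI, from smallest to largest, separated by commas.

Cysteine (C, thiol) and methionine (M, thioether) are the two sulfur-containing amino acids.
Matching residues: M8.

8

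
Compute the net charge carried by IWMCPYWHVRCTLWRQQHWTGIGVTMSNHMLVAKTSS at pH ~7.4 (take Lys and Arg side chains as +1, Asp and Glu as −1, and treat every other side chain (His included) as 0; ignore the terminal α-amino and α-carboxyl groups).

Positive (K, R): R10, R15, K34 → +3.
Negative (D, E): none → −0.
Net charge = (+3) + (−0) = +3.

+3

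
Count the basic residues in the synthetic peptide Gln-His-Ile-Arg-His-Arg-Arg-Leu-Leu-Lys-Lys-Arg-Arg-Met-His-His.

11

The basic amino acids are Lys (K), Arg (R), and His (H).
Matching residues: His2, Arg4, His5, Arg6, Arg7, Lys10, Lys11, Arg12, Arg13, His15, His16.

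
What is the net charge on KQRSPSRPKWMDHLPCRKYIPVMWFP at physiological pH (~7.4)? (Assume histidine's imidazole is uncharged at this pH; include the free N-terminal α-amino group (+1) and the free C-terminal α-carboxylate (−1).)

Near pH 7.4, K and R contribute +1 each, D and E contribute −1 each, and every other side chain (His included, as stated) is uncharged.
Positive (K, R): K1, R3, R7, K9, R17, K18 → +6.
Negative (D, E): D12 → −1.
The N-terminus (+1) and C-terminus (−1) cancel.
Net charge = (+6) + (−1) = +5.

+5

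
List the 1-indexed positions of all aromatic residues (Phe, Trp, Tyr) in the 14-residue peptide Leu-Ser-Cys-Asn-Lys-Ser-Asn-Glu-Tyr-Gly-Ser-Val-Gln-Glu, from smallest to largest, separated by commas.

9

Matching residues: Tyr9.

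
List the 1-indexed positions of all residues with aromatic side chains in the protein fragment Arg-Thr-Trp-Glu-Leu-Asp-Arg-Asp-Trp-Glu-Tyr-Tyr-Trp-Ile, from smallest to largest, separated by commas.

3, 9, 11, 12, 13

The aromatic amino acids are Phe (F, benzyl), Trp (W, indole), and Tyr (Y, phenol).
Matching residues: Trp3, Trp9, Tyr11, Tyr12, Trp13.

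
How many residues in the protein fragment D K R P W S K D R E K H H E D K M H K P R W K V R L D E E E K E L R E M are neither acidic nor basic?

Acidic: D, E. Basic: K, R, H. All other residues are neither.
Matching residues: P4, W5, S6, M17, P20, W22, V24, L26, L33, M36.

10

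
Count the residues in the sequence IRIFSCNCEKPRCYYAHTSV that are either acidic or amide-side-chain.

2

Acidic: D, E. Amide-side-chain: N, Q.
Acidic residues here: E9 (1).
Amide-side-chain residues here: N7 (1).
The two groups share no amino acid, so total = 1 + 1 = 2.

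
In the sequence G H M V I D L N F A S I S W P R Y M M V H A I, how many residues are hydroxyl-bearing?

S, T, and Y are the three residues with a side-chain hydroxyl.
Matching residues: S11, S13, Y17.

3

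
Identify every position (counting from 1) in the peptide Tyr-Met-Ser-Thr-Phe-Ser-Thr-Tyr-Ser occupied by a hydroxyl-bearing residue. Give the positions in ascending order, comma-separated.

1, 3, 4, 6, 7, 8, 9

Serine (S), threonine (T), and tyrosine (Y) each carry a hydroxyl group on the side chain.
Matching residues: Tyr1, Ser3, Thr4, Ser6, Thr7, Tyr8, Ser9.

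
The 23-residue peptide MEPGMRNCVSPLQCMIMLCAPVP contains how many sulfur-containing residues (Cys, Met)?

Matching residues: M1, M5, C8, C14, M15, M17, C19.

7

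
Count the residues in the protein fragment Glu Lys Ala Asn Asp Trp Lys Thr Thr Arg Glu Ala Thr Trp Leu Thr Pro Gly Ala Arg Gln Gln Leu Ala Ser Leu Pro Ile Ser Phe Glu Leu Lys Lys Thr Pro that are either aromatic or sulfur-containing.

Aromatic: F, W, Y. Sulfur-containing: C, M.
Aromatic residues here: Trp6, Trp14, Phe30 (3).
Sulfur-containing residues here: none (0).
The two groups share no amino acid, so total = 3 + 0 = 3.

3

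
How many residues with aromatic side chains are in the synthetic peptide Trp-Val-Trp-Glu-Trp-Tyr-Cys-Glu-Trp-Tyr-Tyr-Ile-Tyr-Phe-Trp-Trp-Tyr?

12

Phenylalanine (F), tryptophan (W), and tyrosine (Y) have aromatic ring side chains.
Matching residues: Trp1, Trp3, Trp5, Tyr6, Trp9, Tyr10, Tyr11, Tyr13, Phe14, Trp15, Trp16, Tyr17.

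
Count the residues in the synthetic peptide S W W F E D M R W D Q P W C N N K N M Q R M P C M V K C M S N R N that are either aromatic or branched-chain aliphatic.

6

Aromatic: F, W, Y. Branched-chain aliphatic: I, L, V.
Aromatic residues here: W2, W3, F4, W9, W13 (5).
Branched-chain aliphatic residues here: V26 (1).
The two groups share no amino acid, so total = 5 + 1 = 6.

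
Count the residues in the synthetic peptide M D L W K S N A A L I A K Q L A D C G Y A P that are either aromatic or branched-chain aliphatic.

6

Aromatic: F, W, Y. Branched-chain aliphatic: I, L, V.
Aromatic residues here: W4, Y20 (2).
Branched-chain aliphatic residues here: L3, L10, I11, L15 (4).
The two groups share no amino acid, so total = 2 + 4 = 6.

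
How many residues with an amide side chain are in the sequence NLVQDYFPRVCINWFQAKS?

Asparagine (N) and glutamine (Q) have uncharged amide side chains.
Matching residues: N1, Q4, N13, Q16.

4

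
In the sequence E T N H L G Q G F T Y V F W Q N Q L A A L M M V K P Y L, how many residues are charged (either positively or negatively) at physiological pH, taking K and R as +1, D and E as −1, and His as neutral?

2

Charged side chains at pH ~7.4: K, R (positive); D, E (negative).
Matching residues: E1, K25.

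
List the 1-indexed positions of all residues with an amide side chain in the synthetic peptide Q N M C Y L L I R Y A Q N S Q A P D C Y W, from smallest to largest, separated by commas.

1, 2, 12, 13, 15

Asparagine (N) and glutamine (Q) have uncharged amide side chains.
Matching residues: Q1, N2, Q12, N13, Q15.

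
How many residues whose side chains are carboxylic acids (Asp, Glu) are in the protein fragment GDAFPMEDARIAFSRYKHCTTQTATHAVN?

3

Matching residues: D2, E7, D8.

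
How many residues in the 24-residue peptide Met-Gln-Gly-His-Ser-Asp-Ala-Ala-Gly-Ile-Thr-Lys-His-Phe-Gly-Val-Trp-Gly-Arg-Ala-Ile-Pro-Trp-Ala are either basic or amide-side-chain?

Basic: H, K, R. Amide-side-chain: N, Q.
Basic residues here: His4, Lys12, His13, Arg19 (4).
Amide-side-chain residues here: Gln2 (1).
The two groups share no amino acid, so total = 4 + 1 = 5.

5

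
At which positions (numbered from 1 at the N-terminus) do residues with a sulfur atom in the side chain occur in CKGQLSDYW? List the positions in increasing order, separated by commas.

1

The sulfur-bearing residues are cysteine (–SH) and methionine (–S–CH₃).
Matching residues: C1.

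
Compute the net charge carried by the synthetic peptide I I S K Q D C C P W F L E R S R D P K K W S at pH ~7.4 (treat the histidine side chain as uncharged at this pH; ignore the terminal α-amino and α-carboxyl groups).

+2

Near pH 7.4, K and R contribute +1 each, D and E contribute −1 each, and every other side chain (His included, as stated) is uncharged.
Positive (K, R): K4, R14, R16, K19, K20 → +5.
Negative (D, E): D6, E13, D17 → −3.
Net charge = (+5) + (−3) = +2.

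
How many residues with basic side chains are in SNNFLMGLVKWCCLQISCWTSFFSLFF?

K, R, and H are the three residues with basic side chains (ε-amine, guanidinium, and imidazole respectively).
Matching residues: K10.

1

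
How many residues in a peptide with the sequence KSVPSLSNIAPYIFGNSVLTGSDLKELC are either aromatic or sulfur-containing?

3

Aromatic: F, W, Y. Sulfur-containing: C, M.
Aromatic residues here: Y12, F14 (2).
Sulfur-containing residues here: C28 (1).
The two groups share no amino acid, so total = 2 + 1 = 3.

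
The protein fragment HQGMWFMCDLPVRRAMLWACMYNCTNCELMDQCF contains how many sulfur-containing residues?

10

The sulfur-bearing residues are cysteine (–SH) and methionine (–S–CH₃).
Matching residues: M4, M7, C8, M16, C20, M21, C24, C27, M30, C33.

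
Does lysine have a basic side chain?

Yes

The basic amino acids are Lys (K), Arg (R), and His (H).
Lysine is in this group.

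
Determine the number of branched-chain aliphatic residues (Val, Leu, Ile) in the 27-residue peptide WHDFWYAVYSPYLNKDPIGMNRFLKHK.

4

Matching residues: V8, L13, I18, L24.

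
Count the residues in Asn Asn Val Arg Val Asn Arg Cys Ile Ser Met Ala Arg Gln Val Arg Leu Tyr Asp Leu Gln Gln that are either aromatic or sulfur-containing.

Aromatic: F, W, Y. Sulfur-containing: C, M.
Aromatic residues here: Tyr18 (1).
Sulfur-containing residues here: Cys8, Met11 (2).
The two groups share no amino acid, so total = 1 + 2 = 3.

3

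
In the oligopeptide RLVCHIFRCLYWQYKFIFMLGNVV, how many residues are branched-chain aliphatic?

8

The BCAAs are Val, Leu, and Ile — aliphatic side chains with a branch point.
Matching residues: L2, V3, I6, L10, I17, L20, V23, V24.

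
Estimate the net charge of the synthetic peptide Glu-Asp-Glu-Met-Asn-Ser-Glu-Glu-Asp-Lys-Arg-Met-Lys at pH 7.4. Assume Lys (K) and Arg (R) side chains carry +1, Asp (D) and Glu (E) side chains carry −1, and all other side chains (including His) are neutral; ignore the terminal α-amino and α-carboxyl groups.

Positive (K, R): Lys10, Arg11, Lys13 → +3.
Negative (D, E): Glu1, Asp2, Glu3, Glu7, Glu8, Asp9 → −6.
Net charge = (+3) + (−6) = −3.

-3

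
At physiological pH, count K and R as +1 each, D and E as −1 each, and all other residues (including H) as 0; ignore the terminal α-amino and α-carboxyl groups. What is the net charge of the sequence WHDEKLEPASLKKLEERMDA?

Positive (K, R): K5, K12, K13, R17 → +4.
Negative (D, E): D3, E4, E7, E15, E16, D19 → −6.
Net charge = (+4) + (−6) = −2.

-2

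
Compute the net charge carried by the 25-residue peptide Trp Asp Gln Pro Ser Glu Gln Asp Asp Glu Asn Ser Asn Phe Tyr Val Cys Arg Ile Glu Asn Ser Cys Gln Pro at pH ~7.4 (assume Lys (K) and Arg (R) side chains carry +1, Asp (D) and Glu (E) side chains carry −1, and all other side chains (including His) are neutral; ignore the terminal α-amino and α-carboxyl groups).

-5

Positive (K, R): Arg18 → +1.
Negative (D, E): Asp2, Glu6, Asp8, Asp9, Glu10, Glu20 → −6.
Net charge = (+1) + (−6) = −5.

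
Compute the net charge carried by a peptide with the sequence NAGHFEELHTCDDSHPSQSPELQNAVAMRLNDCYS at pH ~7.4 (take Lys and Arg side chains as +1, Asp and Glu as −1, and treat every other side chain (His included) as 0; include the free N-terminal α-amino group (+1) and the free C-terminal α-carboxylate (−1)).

Positive (K, R): R29 → +1.
Negative (D, E): E6, E7, D12, D13, E21, D32 → −6.
The N-terminus (+1) and C-terminus (−1) cancel.
Net charge = (+1) + (−6) = −5.

-5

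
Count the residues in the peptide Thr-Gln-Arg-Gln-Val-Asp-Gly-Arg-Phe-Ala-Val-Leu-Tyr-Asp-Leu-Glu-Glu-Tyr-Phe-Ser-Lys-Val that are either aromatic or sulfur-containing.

4

Aromatic: F, W, Y. Sulfur-containing: C, M.
Aromatic residues here: Phe9, Tyr13, Tyr18, Phe19 (4).
Sulfur-containing residues here: none (0).
The two groups share no amino acid, so total = 4 + 0 = 4.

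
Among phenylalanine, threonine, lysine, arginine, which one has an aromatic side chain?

phenylalanine

The aromatic amino acids are Phe (F, benzyl), Trp (W, indole), and Tyr (Y, phenol).
Of the listed options, only phenylalanine belongs to this group.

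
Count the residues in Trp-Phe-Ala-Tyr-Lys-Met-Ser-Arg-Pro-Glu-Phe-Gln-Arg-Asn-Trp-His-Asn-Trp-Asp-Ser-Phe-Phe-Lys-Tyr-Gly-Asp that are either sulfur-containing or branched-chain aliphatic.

1

Sulfur-containing: C, M. Branched-chain aliphatic: I, L, V.
Sulfur-containing residues here: Met6 (1).
Branched-chain aliphatic residues here: none (0).
The two groups share no amino acid, so total = 1 + 0 = 1.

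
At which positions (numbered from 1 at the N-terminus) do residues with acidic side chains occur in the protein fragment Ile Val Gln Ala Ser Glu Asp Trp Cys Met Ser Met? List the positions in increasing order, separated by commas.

6, 7

The acidic residues are Asp (D) and Glu (E), whose side chains end in a carboxylate group.
Matching residues: Glu6, Asp7.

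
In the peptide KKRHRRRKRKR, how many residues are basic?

K, R, and H are the three residues with basic side chains (ε-amine, guanidinium, and imidazole respectively).
Matching residues: K1, K2, R3, H4, R5, R6, R7, K8, R9, K10, R11.

11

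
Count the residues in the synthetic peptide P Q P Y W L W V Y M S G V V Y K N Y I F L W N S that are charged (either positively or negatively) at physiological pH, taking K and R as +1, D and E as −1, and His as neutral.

1

Charged side chains at pH ~7.4: K, R (positive); D, E (negative).
Matching residues: K16.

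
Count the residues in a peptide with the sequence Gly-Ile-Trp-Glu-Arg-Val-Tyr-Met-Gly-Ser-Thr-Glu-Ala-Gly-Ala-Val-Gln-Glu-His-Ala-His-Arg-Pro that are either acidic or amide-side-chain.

4

Acidic: D, E. Amide-side-chain: N, Q.
Acidic residues here: Glu4, Glu12, Glu18 (3).
Amide-side-chain residues here: Gln17 (1).
The two groups share no amino acid, so total = 3 + 1 = 4.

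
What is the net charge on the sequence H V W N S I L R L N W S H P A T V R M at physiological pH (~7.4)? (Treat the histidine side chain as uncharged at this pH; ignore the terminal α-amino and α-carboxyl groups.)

+2

At pH ~7.4 the Lys and Arg side chains are protonated (+1), the Asp and Glu side chains are deprotonated (−1), and with His taken as neutral all other side chains carry no charge.
Positive (K, R): R8, R18 → +2.
Negative (D, E): none → −0.
Net charge = (+2) + (−0) = +2.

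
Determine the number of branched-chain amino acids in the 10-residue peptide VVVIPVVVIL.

The BCAAs are Val, Leu, and Ile — aliphatic side chains with a branch point.
Matching residues: V1, V2, V3, I4, V6, V7, V8, I9, L10.

9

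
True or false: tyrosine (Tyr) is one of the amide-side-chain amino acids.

The amide-side-chain residues are Asn (N) and Gln (Q).
Tyrosine is not in this group.

False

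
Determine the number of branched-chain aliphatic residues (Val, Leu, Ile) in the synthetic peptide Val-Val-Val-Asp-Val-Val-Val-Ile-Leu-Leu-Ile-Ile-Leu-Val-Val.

14

Matching residues: Val1, Val2, Val3, Val5, Val6, Val7, Ile8, Leu9, Leu10, Ile11, Ile12, Leu13, Val14, Val15.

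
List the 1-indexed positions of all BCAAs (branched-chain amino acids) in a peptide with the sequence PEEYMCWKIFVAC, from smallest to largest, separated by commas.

V, L, and I make up the branched-chain aliphatic group.
Matching residues: I9, V11.

9, 11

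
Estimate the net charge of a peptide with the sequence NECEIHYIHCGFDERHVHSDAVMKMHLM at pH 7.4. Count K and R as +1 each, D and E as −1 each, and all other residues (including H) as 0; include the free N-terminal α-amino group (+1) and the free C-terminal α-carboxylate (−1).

Positive (K, R): R15, K24 → +2.
Negative (D, E): E2, E4, D13, E14, D20 → −5.
The N-terminus (+1) and C-terminus (−1) cancel.
Net charge = (+2) + (−5) = −3.

-3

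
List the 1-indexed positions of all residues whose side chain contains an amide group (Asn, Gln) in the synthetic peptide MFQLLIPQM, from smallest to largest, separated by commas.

3, 8

Matching residues: Q3, Q8.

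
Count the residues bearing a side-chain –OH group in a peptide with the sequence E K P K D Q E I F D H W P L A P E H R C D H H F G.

0

The –OH-bearing residues are Ser, Thr (aliphatic alcohols), and Tyr (phenol).
None of the 25 residues belong to this group.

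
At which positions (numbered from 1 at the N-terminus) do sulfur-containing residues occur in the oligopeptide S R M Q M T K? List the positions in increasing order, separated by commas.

Cysteine (C, thiol) and methionine (M, thioether) are the two sulfur-containing amino acids.
Matching residues: M3, M5.

3, 5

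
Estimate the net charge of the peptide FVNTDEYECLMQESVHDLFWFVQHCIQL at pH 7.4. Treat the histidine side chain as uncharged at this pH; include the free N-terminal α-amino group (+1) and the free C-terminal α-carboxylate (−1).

The side chains ionized at physiological pH are Lys/Arg (+1) and Asp/Glu (−1); with His treated as neutral, nothing else contributes.
Positive (K, R): none → +0.
Negative (D, E): D5, E6, E8, E13, D17 → −5.
The N-terminus (+1) and C-terminus (−1) cancel.
Net charge = (+0) + (−5) = −5.

-5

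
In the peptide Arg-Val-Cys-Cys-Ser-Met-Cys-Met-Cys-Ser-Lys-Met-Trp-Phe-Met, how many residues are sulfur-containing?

The sulfur-bearing residues are cysteine (–SH) and methionine (–S–CH₃).
Matching residues: Cys3, Cys4, Met6, Cys7, Met8, Cys9, Met12, Met15.

8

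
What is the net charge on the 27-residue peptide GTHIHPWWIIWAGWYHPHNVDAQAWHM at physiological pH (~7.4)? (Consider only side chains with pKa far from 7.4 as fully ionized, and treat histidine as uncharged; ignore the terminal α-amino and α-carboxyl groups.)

-1

The side chains ionized at physiological pH are Lys/Arg (+1) and Asp/Glu (−1); with His treated as neutral, nothing else contributes.
Positive (K, R): none → +0.
Negative (D, E): D21 → −1.
Net charge = (+0) + (−1) = −1.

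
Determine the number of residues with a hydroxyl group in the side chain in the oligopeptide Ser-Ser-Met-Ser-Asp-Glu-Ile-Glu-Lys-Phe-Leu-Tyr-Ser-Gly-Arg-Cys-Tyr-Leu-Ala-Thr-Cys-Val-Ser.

8

Serine (S), threonine (T), and tyrosine (Y) each carry a hydroxyl group on the side chain.
Matching residues: Ser1, Ser2, Ser4, Tyr12, Ser13, Tyr17, Thr20, Ser23.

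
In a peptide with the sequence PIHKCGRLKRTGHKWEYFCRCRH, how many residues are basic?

10

K, R, and H are the three residues with basic side chains (ε-amine, guanidinium, and imidazole respectively).
Matching residues: H3, K4, R7, K9, R10, H13, K14, R20, R22, H23.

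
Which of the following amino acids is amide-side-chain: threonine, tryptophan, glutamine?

Asparagine (N) and glutamine (Q) have uncharged amide side chains.
Of the listed options, only glutamine belongs to this group.

glutamine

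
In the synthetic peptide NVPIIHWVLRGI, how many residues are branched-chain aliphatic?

The BCAAs are Val, Leu, and Ile — aliphatic side chains with a branch point.
Matching residues: V2, I4, I5, V8, L9, I12.

6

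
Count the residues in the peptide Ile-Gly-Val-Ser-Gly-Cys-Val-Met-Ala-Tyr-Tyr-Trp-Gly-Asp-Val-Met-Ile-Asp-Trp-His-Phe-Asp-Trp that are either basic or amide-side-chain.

1

Basic: H, K, R. Amide-side-chain: N, Q.
Basic residues here: His20 (1).
Amide-side-chain residues here: none (0).
The two groups share no amino acid, so total = 1 + 0 = 1.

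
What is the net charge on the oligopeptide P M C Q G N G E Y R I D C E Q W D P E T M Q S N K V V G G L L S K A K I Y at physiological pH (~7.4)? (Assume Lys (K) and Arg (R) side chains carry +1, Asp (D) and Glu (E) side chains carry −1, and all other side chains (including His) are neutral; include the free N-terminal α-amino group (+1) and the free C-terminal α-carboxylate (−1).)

-1

Positive (K, R): R10, K25, K33, K35 → +4.
Negative (D, E): E8, D12, E14, D17, E19 → −5.
The N-terminus (+1) and C-terminus (−1) cancel.
Net charge = (+4) + (−5) = −1.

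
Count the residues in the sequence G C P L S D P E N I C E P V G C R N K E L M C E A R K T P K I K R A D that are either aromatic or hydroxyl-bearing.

Aromatic: F, W, Y. Hydroxyl-bearing: S, T, Y.
Aromatic residues here: none (0).
Hydroxyl-bearing residues here: S5, T28 (2).
(Y belongs to both groups, but none appear in this sequence.) Total = 0 + 2 = 2.

2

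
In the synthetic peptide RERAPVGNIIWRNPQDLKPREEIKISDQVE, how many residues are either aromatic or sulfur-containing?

Aromatic: F, W, Y. Sulfur-containing: C, M.
Aromatic residues here: W11 (1).
Sulfur-containing residues here: none (0).
The two groups share no amino acid, so total = 1 + 0 = 1.

1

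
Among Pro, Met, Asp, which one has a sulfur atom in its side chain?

Only Cys (C) and Met (M) have a sulfur atom in the side chain.
Of the listed options, only Met belongs to this group.

Met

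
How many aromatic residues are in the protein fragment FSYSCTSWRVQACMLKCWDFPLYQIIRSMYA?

Phenylalanine (F), tryptophan (W), and tyrosine (Y) have aromatic ring side chains.
Matching residues: F1, Y3, W8, W18, F20, Y23, Y30.

7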